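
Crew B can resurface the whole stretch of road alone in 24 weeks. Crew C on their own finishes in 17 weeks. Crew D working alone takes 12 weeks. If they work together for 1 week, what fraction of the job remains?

Combined rate: 1/24 + 1/17 + 1/12 = (17 + 24 + 34)/408 = 75/408 = 25/136 per week.
In 1 week they complete 1·25/136 = 25/136 of the job.
So 111/136 remains.

111/136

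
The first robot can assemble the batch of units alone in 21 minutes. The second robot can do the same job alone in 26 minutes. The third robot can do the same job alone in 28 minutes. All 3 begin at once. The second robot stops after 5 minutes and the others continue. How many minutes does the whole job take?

126/13 minutes

In the first 5 minutes the combined rate is 19/156, so 95/156 of the job is done, leaving 61/156.
After the second robot leaves the rate is 1/12 per minute; the remaining 61/156 takes 61/13 minutes.
Total = 5 + 61/13 = 126/13 minutes.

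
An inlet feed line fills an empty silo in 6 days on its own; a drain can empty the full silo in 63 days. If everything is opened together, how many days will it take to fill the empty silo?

126/19 days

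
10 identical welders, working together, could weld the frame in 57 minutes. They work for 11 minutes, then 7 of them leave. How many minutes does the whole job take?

493/3 minutes

One welder does 1/570 of the job per minute.
After 11 minutes with 10 welders, 11/57 is done (46/57 left).
With 3 welders the rate is 3/570 = 1/190, so the rest takes 46/57 ÷ 1/190 = 460/3 minutes.
Total = 11 + 460/3 = 493/3 minutes.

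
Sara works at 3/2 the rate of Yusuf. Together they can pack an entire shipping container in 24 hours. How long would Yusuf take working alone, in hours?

60 hours

Let Yusuf's rate be r; then Sara's rate is (3/2)r, so together (3/2 + 1)r = (5/2)r = 1/24.
Thus r = 1/60 per hour.
Yusuf alone: 60 hours; Sara alone: 40 hours.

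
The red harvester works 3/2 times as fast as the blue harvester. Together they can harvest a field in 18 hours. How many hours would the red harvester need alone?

30 hours

Let the blue harvester's rate be r; then the red harvester's rate is (3/2)r, so together (3/2 + 1)r = (5/2)r = 1/18.
Thus r = 1/45 per hour.
The blue harvester alone: 45 hours; the red harvester alone: 30 hours.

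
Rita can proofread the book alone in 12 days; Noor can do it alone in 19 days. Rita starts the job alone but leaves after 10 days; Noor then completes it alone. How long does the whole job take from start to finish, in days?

In 10 days Rita does 10/12 = 5/6 of the job, leaving 1/6.
Noor works at 1/19 per day, so finishing takes 1/6 ÷ 1/19 = 19/6 days.
Total time = 10 + 19/6 = 79/6 days.

79/6 days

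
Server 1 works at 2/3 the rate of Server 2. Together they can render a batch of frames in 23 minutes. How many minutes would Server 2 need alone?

115/3 minutes

Let Server 2's rate be r; then Server 1's rate is (2/3)r, so together (2/3 + 1)r = (5/3)r = 1/23.
Thus r = 3/115 per minute.
Server 2 alone: 115/3 minutes; Server 1 alone: 115/2 minutes.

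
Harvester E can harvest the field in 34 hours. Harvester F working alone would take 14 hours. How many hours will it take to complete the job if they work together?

119/12 hours

Combined rate: 1/34 + 1/14 = (7 + 17)/238 = 24/238 = 12/119 per hour.
Time = 1 ÷ (12/119) = 119/12 hours.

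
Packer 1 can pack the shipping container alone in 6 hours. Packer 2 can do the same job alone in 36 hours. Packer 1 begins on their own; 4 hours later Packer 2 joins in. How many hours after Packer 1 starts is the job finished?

40/7 hours

In the first 4 hours Packer 1 alone does 4/6 = 2/3 of the job, leaving 1/3.
Once everyone is working, combined rate: 1/6 + 1/36 = (6 + 1)/36 = 7/36 per hour.
Remaining 1/3 at 7/36 per hour takes 12/7 hours.
Total from the start = 4 + 12/7 = 40/7 hours.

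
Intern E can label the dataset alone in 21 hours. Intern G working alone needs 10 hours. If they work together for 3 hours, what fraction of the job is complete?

Combined rate: 1/21 + 1/10 = (10 + 21)/210 = 31/210 per hour.
In 3 hours they complete 3·31/210 = 31/70 of the job.

31/70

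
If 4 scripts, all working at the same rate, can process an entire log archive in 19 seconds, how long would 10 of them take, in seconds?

38/5 seconds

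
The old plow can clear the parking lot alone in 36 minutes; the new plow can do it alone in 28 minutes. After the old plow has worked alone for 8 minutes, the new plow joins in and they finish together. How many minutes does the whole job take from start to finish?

81/4 minutes

In 8 minutes the old plow does 8/36 = 2/9 of the job, leaving 7/9.
The old plow and the new plow together work at 4/63 per minute, so finishing takes 7/9 ÷ 4/63 = 49/4 minutes.
Total time = 8 + 49/4 = 81/4 minutes.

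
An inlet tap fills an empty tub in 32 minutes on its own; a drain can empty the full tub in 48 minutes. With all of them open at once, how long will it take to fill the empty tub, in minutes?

Net rate = 1/32 − 1/48 = (3 − 2)/96 = 1/96 per minute.
Filling time = 1 ÷ (1/96) = 96 minutes.

96 minutes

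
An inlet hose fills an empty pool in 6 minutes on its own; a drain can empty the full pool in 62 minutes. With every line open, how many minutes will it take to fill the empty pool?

93/14 minutes

Net rate = 1/6 − 1/62 = (31 − 3)/186 = 28/186 = 14/93 per minute.
Filling time = 1 ÷ (14/93) = 93/14 minutes.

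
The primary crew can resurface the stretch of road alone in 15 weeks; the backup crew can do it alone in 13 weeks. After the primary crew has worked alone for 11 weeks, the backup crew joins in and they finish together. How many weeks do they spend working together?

In 11 weeks the primary crew does 11/15 of the job, leaving 4/15.
The primary crew and the backup crew together work at 28/195 per week, so finishing takes 4/15 ÷ 28/195 = 13/7 weeks.

13/7 weeks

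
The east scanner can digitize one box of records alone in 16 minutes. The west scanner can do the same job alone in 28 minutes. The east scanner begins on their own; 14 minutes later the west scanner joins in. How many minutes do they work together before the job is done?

14/11 minutes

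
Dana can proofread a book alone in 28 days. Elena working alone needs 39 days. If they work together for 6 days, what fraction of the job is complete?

67/182

Combined rate: 1/28 + 1/39 = (39 + 28)/1092 = 67/1092 per day.
In 6 days they complete 6·67/1092 = 67/182 of the job.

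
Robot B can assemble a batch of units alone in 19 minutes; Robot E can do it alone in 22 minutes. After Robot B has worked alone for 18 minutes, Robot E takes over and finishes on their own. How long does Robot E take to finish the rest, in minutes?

In 18 minutes Robot B does 18/19 of the job, leaving 1/19.
Robot E works at 1/22 per minute, so finishing takes 1/19 ÷ 1/22 = 22/19 minutes.

22/19 minutes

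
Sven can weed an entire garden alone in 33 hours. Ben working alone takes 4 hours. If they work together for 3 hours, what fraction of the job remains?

7/44

Combined rate: 1/33 + 1/4 = (4 + 33)/132 = 37/132 per hour.
In 3 hours they complete 3·37/132 = 37/44 of the job.
So 7/44 remains.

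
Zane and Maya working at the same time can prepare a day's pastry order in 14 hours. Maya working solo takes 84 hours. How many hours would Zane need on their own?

Combined rate is 1/14 per hour.
Known contribution: 1/84 per hour.
So Zane's rate is 1/14 − 1/84 = 5/84, meaning 84/5 hours alone.

84/5 hours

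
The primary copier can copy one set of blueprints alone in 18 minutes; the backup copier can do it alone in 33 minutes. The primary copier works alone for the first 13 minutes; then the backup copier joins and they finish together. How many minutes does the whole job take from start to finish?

In 13 minutes the primary copier does 13/18 of the job, leaving 5/18.
The primary copier and the backup copier together work at 17/198 per minute, so finishing takes 5/18 ÷ 17/198 = 55/17 minutes.
Total time = 13 + 55/17 = 276/17 minutes.

276/17 minutes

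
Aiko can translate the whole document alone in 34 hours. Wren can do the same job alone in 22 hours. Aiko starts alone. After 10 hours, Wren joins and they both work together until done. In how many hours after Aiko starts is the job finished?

136/7 hours

In the first 10 hours Aiko alone does 10/34 = 5/17 of the job, leaving 12/17.
Once everyone is working, combined rate: 1/34 + 1/22 = (11 + 17)/374 = 28/374 = 14/187 per hour.
Remaining 12/17 at 14/187 per hour takes 66/7 hours.
Total from the start = 10 + 66/7 = 136/7 hours.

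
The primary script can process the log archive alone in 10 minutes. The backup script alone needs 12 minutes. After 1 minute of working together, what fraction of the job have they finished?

Combined rate: 1/10 + 1/12 = (6 + 5)/60 = 11/60 per minute.
In 1 minute they complete 1·11/60 = 11/60 of the job.

11/60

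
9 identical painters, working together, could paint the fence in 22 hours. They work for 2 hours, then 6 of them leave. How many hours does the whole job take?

62 hours

One painter does 1/198 of the job per hour.
After 2 hours with 9 painters, 1/11 is done (10/11 left).
With 3 painters the rate is 3/198 = 1/66, so the rest takes 10/11 ÷ 1/66 = 60 hours.
Total = 2 + 60 = 62 hours.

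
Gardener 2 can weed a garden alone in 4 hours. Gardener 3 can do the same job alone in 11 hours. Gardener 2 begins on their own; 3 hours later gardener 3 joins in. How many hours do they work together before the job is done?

11/15 hours

In the first 3 hours gardener 2 alone does 3/4 of the job, leaving 1/4.
Once everyone is working, combined rate: 1/4 + 1/11 = (11 + 4)/44 = 15/44 per hour.
Remaining 1/4 at 15/44 per hour takes 11/15 hours.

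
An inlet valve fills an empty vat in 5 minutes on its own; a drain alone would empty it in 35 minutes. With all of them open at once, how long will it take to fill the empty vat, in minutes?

Net rate = 1/5 − 1/35 = (7 − 1)/35 = 6/35 per minute.
Filling time = 1 ÷ (6/35) = 35/6 minutes.

35/6 minutes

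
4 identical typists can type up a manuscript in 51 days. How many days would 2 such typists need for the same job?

Total work is 4·51 = 204 typist-days.
With 2 typists: 204/2 = 102 days.

102 days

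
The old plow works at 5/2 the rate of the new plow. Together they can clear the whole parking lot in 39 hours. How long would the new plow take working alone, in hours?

273/2 hours

Let the new plow's rate be r; then the old plow's rate is (5/2)r, so together (5/2 + 1)r = (7/2)r = 1/39.
Thus r = 2/273 per hour.
The new plow alone: 273/2 hours; the old plow alone: 273/5 hours.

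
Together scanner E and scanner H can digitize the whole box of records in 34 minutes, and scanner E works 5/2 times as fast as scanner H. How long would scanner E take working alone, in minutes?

Let scanner H's rate be r; then scanner E's rate is (5/2)r, so together (5/2 + 1)r = (7/2)r = 1/34.
Thus r = 1/119 per minute.
Scanner H alone: 119 minutes; scanner E alone: 238/5 minutes.

238/5 minutes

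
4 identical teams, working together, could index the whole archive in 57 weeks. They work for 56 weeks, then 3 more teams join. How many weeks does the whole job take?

396/7 weeks

One team does 1/228 of the job per week.
After 56 weeks with 4 teams, 56/57 is done (1/57 left).
With 7 teams the rate is 7/228, so the rest takes 1/57 ÷ 7/228 = 4/7 weeks.
Total = 56 + 4/7 = 396/7 weeks.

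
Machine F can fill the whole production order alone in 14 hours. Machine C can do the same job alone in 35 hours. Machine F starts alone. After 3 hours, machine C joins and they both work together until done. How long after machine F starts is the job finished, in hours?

In the first 3 hours machine F alone does 3/14 of the job, leaving 11/14.
Once everyone is working, combined rate: 1/14 + 1/35 = (5 + 2)/70 = 7/70 = 1/10 per hour.
Remaining 11/14 at 1/10 per hour takes 55/7 hours.
Total from the start = 3 + 55/7 = 76/7 hours.

76/7 hours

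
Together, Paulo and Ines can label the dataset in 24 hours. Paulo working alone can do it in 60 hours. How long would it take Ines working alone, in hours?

Combined rate is 1/24 per hour.
Known contribution: 1/60 per hour.
So Ines's rate is 1/24 − 1/60 = 1/40, meaning 40 hours alone.

40 hours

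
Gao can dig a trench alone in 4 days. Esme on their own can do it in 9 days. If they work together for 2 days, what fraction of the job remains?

5/18

Combined rate: 1/4 + 1/9 = (9 + 4)/36 = 13/36 per day.
In 2 days they complete 2·13/36 = 13/18 of the job.
So 5/18 remains.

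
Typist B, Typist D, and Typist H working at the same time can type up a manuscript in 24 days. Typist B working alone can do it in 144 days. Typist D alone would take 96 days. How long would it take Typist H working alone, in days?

288/7 days

Combined rate is 1/24 per day.
Known contribution: 1/144 + 1/96 = (2 + 3)/288 = 5/288 per day.
So Typist H's rate is 1/24 − 5/288 = 7/288, meaning 288/7 days alone.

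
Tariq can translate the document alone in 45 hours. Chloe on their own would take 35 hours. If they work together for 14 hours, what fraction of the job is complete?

32/45

Combined rate: 1/45 + 1/35 = (7 + 9)/315 = 16/315 per hour.
In 14 hours they complete 14·16/315 = 32/45 of the job.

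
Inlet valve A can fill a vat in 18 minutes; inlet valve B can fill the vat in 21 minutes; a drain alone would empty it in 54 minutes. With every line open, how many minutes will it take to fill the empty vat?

Net rate = 1/18 + 1/21 − 1/54 = (21 + 18 − 7)/378 = 32/378 = 16/189 per minute.
Filling time = 1 ÷ (16/189) = 189/16 minutes.

189/16 minutes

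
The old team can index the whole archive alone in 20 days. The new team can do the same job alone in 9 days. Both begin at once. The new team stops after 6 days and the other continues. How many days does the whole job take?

In the first 6 days the combined rate is 29/180, so 29/30 of the job is done, leaving 1/30.
After the new team leaves the rate is 1/20 per day; the remaining 1/30 takes 2/3 days.
Total = 6 + 2/3 = 20/3 days.

20/3 days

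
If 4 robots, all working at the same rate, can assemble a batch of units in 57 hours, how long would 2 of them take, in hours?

114 hours

Total work is 4·57 = 228 robot-hours.
With 2 robots: 228/2 = 114 hours.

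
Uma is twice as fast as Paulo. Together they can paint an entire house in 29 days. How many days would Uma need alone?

87/2 days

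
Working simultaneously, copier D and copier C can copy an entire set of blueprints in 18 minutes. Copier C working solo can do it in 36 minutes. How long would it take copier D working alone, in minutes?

36 minutes

Combined rate is 1/18 per minute.
Known contribution: 1/36 per minute.
So copier D's rate is 1/18 − 1/36 = 1/36, meaning 36 minutes alone.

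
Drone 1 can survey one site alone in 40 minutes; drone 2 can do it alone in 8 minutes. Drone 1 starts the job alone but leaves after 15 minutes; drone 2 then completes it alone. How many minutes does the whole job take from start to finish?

20 minutes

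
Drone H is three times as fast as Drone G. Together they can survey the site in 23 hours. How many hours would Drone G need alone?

Let Drone G's rate be r; then Drone H's rate is 3r, so together (3 + 1)r = 4r = 1/23.
Thus r = 1/92 per hour.
Drone G alone: 92 hours; Drone H alone: 92/3 hours.

92 hours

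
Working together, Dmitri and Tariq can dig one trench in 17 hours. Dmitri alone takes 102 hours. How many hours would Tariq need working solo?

Combined rate is 1/17 per hour.
Known contribution: 1/102 per hour.
So Tariq's rate is 1/17 − 1/102 = 5/102, meaning 102/5 hours alone.

102/5 hours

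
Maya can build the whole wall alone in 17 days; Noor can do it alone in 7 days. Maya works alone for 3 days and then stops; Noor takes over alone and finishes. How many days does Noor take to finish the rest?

In 3 days Maya does 3/17 of the job, leaving 14/17.
Noor works at 1/7 per day, so finishing takes 14/17 ÷ 1/7 = 98/17 days.

98/17 days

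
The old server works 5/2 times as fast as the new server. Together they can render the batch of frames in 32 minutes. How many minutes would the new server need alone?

Let the new server's rate be r; then the old server's rate is (5/2)r, so together (5/2 + 1)r = (7/2)r = 1/32.
Thus r = 1/112 per minute.
The new server alone: 112 minutes; the old server alone: 224/5 minutes.

112 minutes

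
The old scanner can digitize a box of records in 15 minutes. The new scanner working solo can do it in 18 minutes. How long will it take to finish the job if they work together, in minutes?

90/11 minutes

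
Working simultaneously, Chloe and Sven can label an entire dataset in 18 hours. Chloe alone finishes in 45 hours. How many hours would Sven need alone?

Combined rate is 1/18 per hour.
Known contribution: 1/45 per hour.
So Sven's rate is 1/18 − 1/45 = 1/30, meaning 30 hours alone.

30 hours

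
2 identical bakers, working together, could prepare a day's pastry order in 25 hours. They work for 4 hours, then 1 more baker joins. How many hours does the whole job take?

18 hours

One baker does 1/50 of the job per hour.
After 4 hours with 2 bakers, 4/25 is done (21/25 left).
With 3 bakers the rate is 3/50, so the rest takes 21/25 ÷ 3/50 = 14 hours.
Total = 4 + 14 = 18 hours.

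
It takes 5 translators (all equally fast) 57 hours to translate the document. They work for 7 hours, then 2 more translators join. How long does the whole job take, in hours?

One translator does 1/285 of the job per hour.
After 7 hours with 5 translators, 7/57 is done (50/57 left).
With 7 translators the rate is 7/285, so the rest takes 50/57 ÷ 7/285 = 250/7 hours.
Total = 7 + 250/7 = 299/7 hours.

299/7 hours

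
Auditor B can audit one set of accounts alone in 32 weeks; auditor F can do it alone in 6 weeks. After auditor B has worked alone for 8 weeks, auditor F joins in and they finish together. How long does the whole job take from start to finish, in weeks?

In 8 weeks auditor B does 8/32 = 1/4 of the job, leaving 3/4.
Auditor B and auditor F together work at 19/96 per week, so finishing takes 3/4 ÷ 19/96 = 72/19 weeks.
Total time = 8 + 72/19 = 224/19 weeks.

224/19 weeks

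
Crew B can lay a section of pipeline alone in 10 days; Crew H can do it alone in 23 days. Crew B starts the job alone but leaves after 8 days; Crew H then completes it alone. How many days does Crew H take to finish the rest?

In 8 days Crew B does 8/10 = 4/5 of the job, leaving 1/5.
Crew H works at 1/23 per day, so finishing takes 1/5 ÷ 1/23 = 23/5 days.

23/5 days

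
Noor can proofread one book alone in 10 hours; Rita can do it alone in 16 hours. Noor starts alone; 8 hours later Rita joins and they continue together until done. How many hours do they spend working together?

In 8 hours Noor does 8/10 = 4/5 of the job, leaving 1/5.
Noor and Rita together work at 13/80 per hour, so finishing takes 1/5 ÷ 13/80 = 16/13 hours.

16/13 hours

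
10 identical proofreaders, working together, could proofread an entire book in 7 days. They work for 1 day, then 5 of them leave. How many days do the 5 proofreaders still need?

One proofreader does 1/70 of the job per day.
After 1 day with 10 proofreaders, 1/7 is done (6/7 left).
With 5 proofreaders the rate is 5/70 = 1/14, so the rest takes 6/7 ÷ 1/14 = 12 days.

12 days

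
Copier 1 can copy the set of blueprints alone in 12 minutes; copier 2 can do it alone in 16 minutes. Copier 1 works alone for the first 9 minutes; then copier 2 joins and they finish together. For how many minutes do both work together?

12/7 minutes

In 9 minutes copier 1 does 9/12 = 3/4 of the job, leaving 1/4.
Copier 1 and copier 2 together work at 7/48 per minute, so finishing takes 1/4 ÷ 7/48 = 12/7 minutes.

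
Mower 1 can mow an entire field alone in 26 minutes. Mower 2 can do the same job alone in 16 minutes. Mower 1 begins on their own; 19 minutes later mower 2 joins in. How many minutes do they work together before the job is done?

8/3 minutes

In the first 19 minutes mower 1 alone does 19/26 of the job, leaving 7/26.
Once everyone is working, combined rate: 1/26 + 1/16 = (8 + 13)/208 = 21/208 per minute.
Remaining 7/26 at 21/208 per minute takes 8/3 minutes.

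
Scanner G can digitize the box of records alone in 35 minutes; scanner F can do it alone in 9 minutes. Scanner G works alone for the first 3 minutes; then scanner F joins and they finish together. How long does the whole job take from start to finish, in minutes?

105/11 minutes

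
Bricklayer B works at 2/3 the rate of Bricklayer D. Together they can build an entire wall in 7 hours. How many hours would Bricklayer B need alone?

Let Bricklayer D's rate be r; then Bricklayer B's rate is (2/3)r, so together (2/3 + 1)r = (5/3)r = 1/7.
Thus r = 3/35 per hour.
Bricklayer D alone: 35/3 hours; Bricklayer B alone: 35/2 hours.

35/2 hours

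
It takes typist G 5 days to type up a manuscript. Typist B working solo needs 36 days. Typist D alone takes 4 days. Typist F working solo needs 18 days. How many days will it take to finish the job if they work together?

Combined rate: 1/5 + 1/36 + 1/4 + 1/18 = (36 + 5 + 45 + 10)/180 = 96/180 = 8/15 per day.
Time = 1 ÷ (8/15) = 15/8 days.

15/8 days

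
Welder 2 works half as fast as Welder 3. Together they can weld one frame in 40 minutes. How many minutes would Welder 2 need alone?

Let Welder 3's rate be r; then Welder 2's rate is (1/2)r, so together (1/2 + 1)r = (3/2)r = 1/40.
Thus r = 1/60 per minute.
Welder 3 alone: 60 minutes; Welder 2 alone: 120 minutes.

120 minutes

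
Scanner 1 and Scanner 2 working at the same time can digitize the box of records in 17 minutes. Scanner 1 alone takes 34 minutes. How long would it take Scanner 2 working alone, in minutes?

34 minutes

Combined rate is 1/17 per minute.
Known contribution: 1/34 per minute.
So Scanner 2's rate is 1/17 − 1/34 = 1/34, meaning 34 minutes alone.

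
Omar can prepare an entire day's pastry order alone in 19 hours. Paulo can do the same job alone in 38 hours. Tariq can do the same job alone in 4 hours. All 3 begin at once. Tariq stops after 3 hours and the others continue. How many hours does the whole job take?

19/6 hours

In the first 3 hours the combined rate is 25/76, so 75/76 of the job is done, leaving 1/76.
After Tariq leaves the rate is 3/38 per hour; the remaining 1/76 takes 1/6 hours.
Total = 3 + 1/6 = 19/6 hours.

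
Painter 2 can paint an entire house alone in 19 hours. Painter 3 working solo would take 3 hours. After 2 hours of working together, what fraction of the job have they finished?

44/57

Combined rate: 1/19 + 1/3 = (3 + 19)/57 = 22/57 per hour.
In 2 hours they complete 2·22/57 = 44/57 of the job.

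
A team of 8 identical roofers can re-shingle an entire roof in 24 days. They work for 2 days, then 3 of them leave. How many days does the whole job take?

186/5 days

One roofer does 1/192 of the job per day.
After 2 days with 8 roofers, 1/12 is done (11/12 left).
With 5 roofers the rate is 5/192, so the rest takes 11/12 ÷ 5/192 = 176/5 days.
Total = 2 + 176/5 = 186/5 days.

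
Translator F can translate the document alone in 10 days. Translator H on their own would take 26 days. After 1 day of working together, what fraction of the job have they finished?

Combined rate: 1/10 + 1/26 = (13 + 5)/130 = 18/130 = 9/65 per day.
In 1 day they complete 1·9/65 = 9/65 of the job.

9/65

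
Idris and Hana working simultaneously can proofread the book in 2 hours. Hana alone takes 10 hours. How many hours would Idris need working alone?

Combined rate is 1/2 per hour.
Known contribution: 1/10 per hour.
So Idris's rate is 1/2 − 1/10 = 2/5, meaning 5/2 hours alone.

5/2 hours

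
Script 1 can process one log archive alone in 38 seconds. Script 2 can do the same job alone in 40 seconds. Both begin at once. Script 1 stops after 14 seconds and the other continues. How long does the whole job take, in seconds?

In the first 14 seconds the combined rate is 39/760, so 273/380 of the job is done, leaving 107/380.
After Script 1 leaves the rate is 1/40 per second; the remaining 107/380 takes 214/19 seconds.
Total = 14 + 214/19 = 480/19 seconds.

480/19 seconds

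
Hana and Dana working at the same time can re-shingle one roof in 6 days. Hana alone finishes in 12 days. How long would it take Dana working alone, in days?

Combined rate is 1/6 per day.
Known contribution: 1/12 per day.
So Dana's rate is 1/6 − 1/12 = 1/12, meaning 12 days alone.

12 days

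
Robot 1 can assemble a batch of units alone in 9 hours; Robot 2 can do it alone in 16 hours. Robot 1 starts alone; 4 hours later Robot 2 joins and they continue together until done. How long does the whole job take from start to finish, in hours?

36/5 hours

In 4 hours Robot 1 does 4/9 of the job, leaving 5/9.
Robot 1 and Robot 2 together work at 25/144 per hour, so finishing takes 5/9 ÷ 25/144 = 16/5 hours.
Total time = 4 + 16/5 = 36/5 hours.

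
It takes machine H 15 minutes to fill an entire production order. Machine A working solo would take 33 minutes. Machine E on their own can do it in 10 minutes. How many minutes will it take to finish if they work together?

66/13 minutes

Combined rate: 1/15 + 1/33 + 1/10 = (22 + 10 + 33)/330 = 65/330 = 13/66 per minute.
Time = 1 ÷ (13/66) = 66/13 minutes.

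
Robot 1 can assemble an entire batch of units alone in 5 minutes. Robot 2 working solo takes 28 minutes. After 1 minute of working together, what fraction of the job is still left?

107/140

Combined rate: 1/5 + 1/28 = (28 + 5)/140 = 33/140 per minute.
In 1 minute they complete 1·33/140 = 33/140 of the job.
So 107/140 remains.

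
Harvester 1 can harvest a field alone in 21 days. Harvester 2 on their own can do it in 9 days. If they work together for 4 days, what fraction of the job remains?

Combined rate: 1/21 + 1/9 = (3 + 7)/63 = 10/63 per day.
In 4 days they complete 4·10/63 = 40/63 of the job.
So 23/63 remains.

23/63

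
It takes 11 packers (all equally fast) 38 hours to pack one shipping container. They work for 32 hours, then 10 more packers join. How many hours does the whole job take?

246/7 hours

One packer does 1/418 of the job per hour.
After 32 hours with 11 packers, 16/19 is done (3/19 left).
With 21 packers the rate is 21/418, so the rest takes 3/19 ÷ 21/418 = 22/7 hours.
Total = 32 + 22/7 = 246/7 hours.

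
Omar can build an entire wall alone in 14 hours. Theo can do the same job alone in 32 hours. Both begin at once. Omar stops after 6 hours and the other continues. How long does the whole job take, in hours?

In the first 6 hours the combined rate is 23/224, so 69/112 of the job is done, leaving 43/112.
After Omar leaves the rate is 1/32 per hour; the remaining 43/112 takes 86/7 hours.
Total = 6 + 86/7 = 128/7 hours.

128/7 hours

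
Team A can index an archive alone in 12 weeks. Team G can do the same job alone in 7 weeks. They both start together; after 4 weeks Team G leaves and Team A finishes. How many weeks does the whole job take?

36/7 weeks

In the first 4 weeks the combined rate is 19/84, so 19/21 of the job is done, leaving 2/21.
After Team G leaves the rate is 1/12 per week; the remaining 2/21 takes 8/7 weeks.
Total = 4 + 8/7 = 36/7 weeks.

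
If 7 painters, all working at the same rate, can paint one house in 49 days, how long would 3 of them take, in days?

343/3 days

Total work is 7·49 = 343 painter-days.
With 3 painters: 343/3 days.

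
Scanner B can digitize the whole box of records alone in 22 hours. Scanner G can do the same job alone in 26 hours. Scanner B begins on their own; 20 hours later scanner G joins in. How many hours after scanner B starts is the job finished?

253/12 hours

In the first 20 hours scanner B alone does 20/22 = 10/11 of the job, leaving 1/11.
Once everyone is working, combined rate: 1/22 + 1/26 = (13 + 11)/286 = 24/286 = 12/143 per hour.
Remaining 1/11 at 12/143 per hour takes 13/12 hours.
Total from the start = 20 + 13/12 = 253/12 hours.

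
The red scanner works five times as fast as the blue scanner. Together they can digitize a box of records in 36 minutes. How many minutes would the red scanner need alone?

Let the blue scanner's rate be r; then the red scanner's rate is 5r, so together (5 + 1)r = 6r = 1/36.
Thus r = 1/216 per minute.
The blue scanner alone: 216 minutes; the red scanner alone: 216/5 minutes.

216/5 minutes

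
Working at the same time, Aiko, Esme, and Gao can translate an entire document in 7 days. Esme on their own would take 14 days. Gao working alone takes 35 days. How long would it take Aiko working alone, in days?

Combined rate is 1/7 per day.
Known contribution: 1/14 + 1/35 = (5 + 2)/70 = 7/70 = 1/10 per day.
So Aiko's rate is 1/7 − 1/10 = 3/70, meaning 70/3 days alone.

70/3 days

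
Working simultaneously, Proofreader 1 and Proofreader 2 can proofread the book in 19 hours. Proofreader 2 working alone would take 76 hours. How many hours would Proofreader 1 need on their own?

76/3 hours

Combined rate is 1/19 per hour.
Known contribution: 1/76 per hour.
So Proofreader 1's rate is 1/19 − 1/76 = 3/76, meaning 76/3 hours alone.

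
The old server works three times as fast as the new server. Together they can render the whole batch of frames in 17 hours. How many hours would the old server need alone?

68/3 hours

Let the new server's rate be r; then the old server's rate is 3r, so together (3 + 1)r = 4r = 1/17.
Thus r = 1/68 per hour.
The new server alone: 68 hours; the old server alone: 68/3 hours.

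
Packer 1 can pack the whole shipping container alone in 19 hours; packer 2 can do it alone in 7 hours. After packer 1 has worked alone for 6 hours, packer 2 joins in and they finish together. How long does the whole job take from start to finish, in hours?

19/2 hours

In 6 hours packer 1 does 6/19 of the job, leaving 13/19.
Packer 1 and packer 2 together work at 26/133 per hour, so finishing takes 13/19 ÷ 26/133 = 7/2 hours.
Total time = 6 + 7/2 = 19/2 hours.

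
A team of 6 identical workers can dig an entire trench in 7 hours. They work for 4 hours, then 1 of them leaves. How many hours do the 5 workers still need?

One worker does 1/42 of the job per hour.
After 4 hours with 6 workers, 4/7 is done (3/7 left).
With 5 workers the rate is 5/42, so the rest takes 3/7 ÷ 5/42 = 18/5 hours.

18/5 hours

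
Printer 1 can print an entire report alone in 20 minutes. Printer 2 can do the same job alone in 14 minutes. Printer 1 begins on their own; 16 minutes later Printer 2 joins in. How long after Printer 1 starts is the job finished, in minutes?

300/17 minutes

In the first 16 minutes Printer 1 alone does 16/20 = 4/5 of the job, leaving 1/5.
Once everyone is working, combined rate: 1/20 + 1/14 = (7 + 10)/140 = 17/140 per minute.
Remaining 1/5 at 17/140 per minute takes 28/17 minutes.
Total from the start = 16 + 28/17 = 300/17 minutes.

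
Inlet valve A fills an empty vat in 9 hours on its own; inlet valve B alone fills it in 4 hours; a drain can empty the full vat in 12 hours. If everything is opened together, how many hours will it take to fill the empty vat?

Net rate = 1/9 + 1/4 − 1/12 = (4 + 9 − 3)/36 = 10/36 = 5/18 per hour.
Filling time = 1 ÷ (5/18) = 18/5 hours.

18/5 hours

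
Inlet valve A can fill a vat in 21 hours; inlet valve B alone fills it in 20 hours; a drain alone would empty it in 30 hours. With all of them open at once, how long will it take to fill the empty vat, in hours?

Net rate = 1/21 + 1/20 − 1/30 = (20 + 21 − 14)/420 = 27/420 = 9/140 per hour.
Filling time = 1 ÷ (9/140) = 140/9 hours.

140/9 hours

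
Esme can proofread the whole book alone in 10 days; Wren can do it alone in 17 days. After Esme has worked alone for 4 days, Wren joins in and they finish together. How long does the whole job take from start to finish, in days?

In 4 days Esme does 4/10 = 2/5 of the job, leaving 3/5.
Esme and Wren together work at 27/170 per day, so finishing takes 3/5 ÷ 27/170 = 34/9 days.
Total time = 4 + 34/9 = 70/9 days.

70/9 days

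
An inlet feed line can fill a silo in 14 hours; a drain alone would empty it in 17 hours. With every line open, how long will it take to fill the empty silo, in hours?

Net rate = 1/14 − 1/17 = (17 − 14)/238 = 3/238 per hour.
Filling time = 1 ÷ (3/238) = 238/3 hours.

238/3 hours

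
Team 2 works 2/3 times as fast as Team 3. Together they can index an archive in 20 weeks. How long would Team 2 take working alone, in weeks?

Let Team 3's rate be r; then Team 2's rate is (2/3)r, so together (2/3 + 1)r = (5/3)r = 1/20.
Thus r = 3/100 per week.
Team 3 alone: 100/3 weeks; Team 2 alone: 50 weeks.

50 weeks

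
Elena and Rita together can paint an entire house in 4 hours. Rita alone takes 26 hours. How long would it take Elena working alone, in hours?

52/11 hours

Combined rate is 1/4 per hour.
Known contribution: 1/26 per hour.
So Elena's rate is 1/4 − 1/26 = 11/52, meaning 52/11 hours alone.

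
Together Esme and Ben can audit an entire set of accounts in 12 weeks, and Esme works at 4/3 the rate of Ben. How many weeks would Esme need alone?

Let Ben's rate be r; then Esme's rate is (4/3)r, so together (4/3 + 1)r = (7/3)r = 1/12.
Thus r = 1/28 per week.
Ben alone: 28 weeks; Esme alone: 21 weeks.

21 weeks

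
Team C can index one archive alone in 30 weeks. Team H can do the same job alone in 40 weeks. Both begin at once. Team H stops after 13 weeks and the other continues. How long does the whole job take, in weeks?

81/4 weeks

In the first 13 weeks the combined rate is 7/120, so 91/120 of the job is done, leaving 29/120.
After Team H leaves the rate is 1/30 per week; the remaining 29/120 takes 29/4 weeks.
Total = 13 + 29/4 = 81/4 weeks.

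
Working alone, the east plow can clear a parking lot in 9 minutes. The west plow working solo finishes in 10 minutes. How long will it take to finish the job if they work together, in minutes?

90/19 minutes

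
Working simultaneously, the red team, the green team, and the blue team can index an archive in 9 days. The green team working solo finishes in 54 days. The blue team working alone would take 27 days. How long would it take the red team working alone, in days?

18 days

Combined rate is 1/9 per day.
Known contribution: 1/54 + 1/27 = (1 + 2)/54 = 3/54 = 1/18 per day.
So the red team's rate is 1/9 − 1/18 = 1/18, meaning 18 days alone.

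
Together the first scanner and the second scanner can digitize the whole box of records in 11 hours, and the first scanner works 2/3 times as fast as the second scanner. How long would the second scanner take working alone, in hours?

Let the second scanner's rate be r; then the first scanner's rate is (2/3)r, so together (2/3 + 1)r = (5/3)r = 1/11.
Thus r = 3/55 per hour.
The second scanner alone: 55/3 hours; the first scanner alone: 55/2 hours.

55/3 hours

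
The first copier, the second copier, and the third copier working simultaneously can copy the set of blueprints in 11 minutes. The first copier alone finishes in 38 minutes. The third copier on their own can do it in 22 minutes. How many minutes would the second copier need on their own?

Combined rate is 1/11 per minute.
Known contribution: 1/38 + 1/22 = (11 + 19)/418 = 30/418 = 15/209 per minute.
So the second copier's rate is 1/11 − 15/209 = 4/209, meaning 209/4 minutes alone.

209/4 minutes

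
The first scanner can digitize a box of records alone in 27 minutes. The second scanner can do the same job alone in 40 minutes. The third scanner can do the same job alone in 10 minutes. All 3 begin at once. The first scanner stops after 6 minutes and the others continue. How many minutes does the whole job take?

In the first 6 minutes the combined rate is 35/216, so 35/36 of the job is done, leaving 1/36.
After the first scanner leaves the rate is 1/8 per minute; the remaining 1/36 takes 2/9 minutes.
Total = 6 + 2/9 = 56/9 minutes.

56/9 minutes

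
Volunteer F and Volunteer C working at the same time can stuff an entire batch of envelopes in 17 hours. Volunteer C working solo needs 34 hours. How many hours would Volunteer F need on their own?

34 hours

Combined rate is 1/17 per hour.
Known contribution: 1/34 per hour.
So Volunteer F's rate is 1/17 − 1/34 = 1/34, meaning 34 hours alone.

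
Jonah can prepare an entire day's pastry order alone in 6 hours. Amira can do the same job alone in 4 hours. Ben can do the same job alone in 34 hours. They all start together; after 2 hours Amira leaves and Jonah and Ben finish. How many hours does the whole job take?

51/20 hours

In the first 2 hours the combined rate is 91/204, so 91/102 of the job is done, leaving 11/102.
After Amira leaves the rate is 10/51 per hour; the remaining 11/102 takes 11/20 hours.
Total = 2 + 11/20 = 51/20 hours.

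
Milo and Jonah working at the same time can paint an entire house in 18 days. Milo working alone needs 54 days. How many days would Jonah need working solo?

27 days

Combined rate is 1/18 per day.
Known contribution: 1/54 per day.
So Jonah's rate is 1/18 − 1/54 = 1/27, meaning 27 days alone.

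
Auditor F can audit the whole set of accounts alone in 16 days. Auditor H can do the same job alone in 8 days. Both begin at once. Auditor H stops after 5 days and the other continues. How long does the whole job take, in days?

6 days

In the first 5 days the combined rate is 3/16, so 15/16 of the job is done, leaving 1/16.
After auditor H leaves the rate is 1/16 per day; the remaining 1/16 takes 1 day.
Total = 5 + 1 = 6 days.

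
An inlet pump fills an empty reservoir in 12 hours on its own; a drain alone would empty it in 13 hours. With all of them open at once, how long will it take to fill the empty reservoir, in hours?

Net rate = 1/12 − 1/13 = (13 − 12)/156 = 1/156 per hour.
Filling time = 1 ÷ (1/156) = 156 hours.

156 hours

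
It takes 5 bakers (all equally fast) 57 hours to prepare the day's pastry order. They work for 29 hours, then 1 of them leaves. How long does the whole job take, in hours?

64 hours

One baker does 1/285 of the job per hour.
After 29 hours with 5 bakers, 29/57 is done (28/57 left).
With 4 bakers the rate is 4/285, so the rest takes 28/57 ÷ 4/285 = 35 hours.
Total = 29 + 35 = 64 hours.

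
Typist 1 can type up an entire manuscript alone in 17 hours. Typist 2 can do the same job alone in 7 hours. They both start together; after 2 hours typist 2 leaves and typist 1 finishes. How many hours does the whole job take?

85/7 hours

In the first 2 hours the combined rate is 24/119, so 48/119 of the job is done, leaving 71/119.
After typist 2 leaves the rate is 1/17 per hour; the remaining 71/119 takes 71/7 hours.
Total = 2 + 71/7 = 85/7 hours.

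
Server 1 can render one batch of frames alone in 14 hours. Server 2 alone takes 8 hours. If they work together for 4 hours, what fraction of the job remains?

3/14

Combined rate: 1/14 + 1/8 = (4 + 7)/56 = 11/56 per hour.
In 4 hours they complete 4·11/56 = 11/14 of the job.
So 3/14 remains.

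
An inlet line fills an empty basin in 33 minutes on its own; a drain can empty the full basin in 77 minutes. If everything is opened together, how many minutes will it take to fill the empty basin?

Net rate = 1/33 − 1/77 = (7 − 3)/231 = 4/231 per minute.
Filling time = 1 ÷ (4/231) = 231/4 minutes.

231/4 minutes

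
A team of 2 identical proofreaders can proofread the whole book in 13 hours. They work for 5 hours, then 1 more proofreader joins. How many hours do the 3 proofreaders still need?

16/3 hours

One proofreader does 1/26 of the job per hour.
After 5 hours with 2 proofreaders, 5/13 is done (8/13 left).
With 3 proofreaders the rate is 3/26, so the rest takes 8/13 ÷ 3/26 = 16/3 hours.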